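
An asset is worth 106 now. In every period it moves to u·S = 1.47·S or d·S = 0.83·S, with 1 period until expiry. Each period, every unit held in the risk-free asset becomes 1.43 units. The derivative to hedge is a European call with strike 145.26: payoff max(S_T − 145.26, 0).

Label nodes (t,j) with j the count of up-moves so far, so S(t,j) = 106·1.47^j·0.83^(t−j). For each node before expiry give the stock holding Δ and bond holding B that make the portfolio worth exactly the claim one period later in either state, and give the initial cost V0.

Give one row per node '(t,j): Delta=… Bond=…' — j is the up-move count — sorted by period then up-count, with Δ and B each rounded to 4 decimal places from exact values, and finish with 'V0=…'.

(0,0): Delta=0.1557 Bond=-9.5769
V0=6.9231

No-arbitrage ⇒ martingale measure with p* = (R−d)/(u−d) = 0.9375.
At expiry t=1: V(1,0)=0.0000, V(1,1)=10.5600
Node (0,0) S=106.0000: V=(p*·10.5600+(1−p*)·0.0000)/1.43=6.9231; Δ=(10.5600−0.0000)/(155.8200−87.9800)=0.1557; B=V−Δ·S=-9.5769
Self-financing check: at every node Δ·S+B equals the discounted successor values.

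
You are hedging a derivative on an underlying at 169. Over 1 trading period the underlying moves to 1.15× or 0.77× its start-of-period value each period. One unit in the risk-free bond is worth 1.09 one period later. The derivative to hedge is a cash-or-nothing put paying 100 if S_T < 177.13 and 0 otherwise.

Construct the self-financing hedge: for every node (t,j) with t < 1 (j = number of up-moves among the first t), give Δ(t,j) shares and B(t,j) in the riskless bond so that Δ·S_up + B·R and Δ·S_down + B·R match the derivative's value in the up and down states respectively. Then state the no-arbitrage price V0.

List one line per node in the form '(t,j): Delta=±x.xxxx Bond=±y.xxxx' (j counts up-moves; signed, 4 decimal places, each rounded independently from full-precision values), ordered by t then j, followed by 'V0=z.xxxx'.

Risk-neutral probability p* = (R−d)/(u−d) = (1.09−0.77)/(1.15−0.77) = 0.8421.
Terminal values V(1,·): V(1,0)=100.0000, V(1,1)=0.0000
  t=0,j=0: stock 169.0000 → up 194.3500 (V=0.0000), down 130.1300 (V=100.0000). Price 14.4858; hedge Δ=-1.5571, bond B=277.6437.
Self-financing check: at every node Δ·S+B equals the discounted successor values.

(0,0): Delta=-1.5571 Bond=277.6437
V0=14.4858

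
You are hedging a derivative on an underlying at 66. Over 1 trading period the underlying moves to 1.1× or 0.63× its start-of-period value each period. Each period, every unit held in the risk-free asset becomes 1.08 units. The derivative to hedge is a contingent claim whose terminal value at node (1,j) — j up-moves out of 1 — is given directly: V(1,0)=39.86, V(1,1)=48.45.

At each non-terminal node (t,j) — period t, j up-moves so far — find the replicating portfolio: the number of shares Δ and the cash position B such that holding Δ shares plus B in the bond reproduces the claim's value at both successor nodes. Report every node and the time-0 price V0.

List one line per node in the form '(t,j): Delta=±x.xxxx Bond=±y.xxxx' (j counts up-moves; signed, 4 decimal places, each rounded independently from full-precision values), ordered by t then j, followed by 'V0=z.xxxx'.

Since d<R<u, set p* = (R−d)/(u−d) = 0.9574; price each node as the discounted p*-expectation of its children.
Payoff layer (t=1): V(1,0)=39.8600, V(1,1)=48.4500
Node (0,0) S=66.0000: V=(p*·48.4500+(1−p*)·39.8600)/1.08=44.5227; Δ=(48.4500−39.8600)/(72.6000−41.5800)=0.2769; B=V−Δ·S=26.2461
Self-financing check: at every node Δ·S+B equals the discounted successor values.

(0,0): Delta=0.2769 Bond=26.2461
V0=44.5227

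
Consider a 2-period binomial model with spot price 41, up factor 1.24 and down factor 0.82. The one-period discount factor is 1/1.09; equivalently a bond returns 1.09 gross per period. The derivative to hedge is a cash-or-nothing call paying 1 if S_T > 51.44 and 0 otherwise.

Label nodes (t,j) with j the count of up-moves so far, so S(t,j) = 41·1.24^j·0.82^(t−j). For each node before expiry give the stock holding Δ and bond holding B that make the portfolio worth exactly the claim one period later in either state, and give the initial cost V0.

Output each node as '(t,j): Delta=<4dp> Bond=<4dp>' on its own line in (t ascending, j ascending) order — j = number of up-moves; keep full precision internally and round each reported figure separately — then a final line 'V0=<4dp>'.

Under the risk-neutral measure, an up-move has probability p* = (R−d)/(u−d) = 0.6429 and values discount at R = 1.09.
At expiry t=2: V(2,0)=0.0000, V(2,1)=0.0000, V(2,2)=1.0000
(1,0): S=33.6200. Δ = (V_up−V_dn)/(S_up−S_dn) = (0.0000−0.0000)/(41.6888−27.5684) = 0.0000. V = [p*·0.0000 + (1−p*)·0.0000]/1.09 = 0.0000. B = V − Δ·S = 0.0000.
(1,1): S=50.8400. Δ = (V_up−V_dn)/(S_up−S_dn) = (1.0000−0.0000)/(63.0416−41.6888) = 0.0468. V = [p*·1.0000 + (1−p*)·0.0000]/1.09 = 0.5898. B = V − Δ·S = -1.7912.
(0,0): S=41.0000. Δ = (V_up−V_dn)/(S_up−S_dn) = (0.5898−0.0000)/(50.8400−33.6200) = 0.0342. V = [p*·0.5898 + (1−p*)·0.0000]/1.09 = 0.3478. B = V − Δ·S = -1.0564.
Root portfolio cost Δ·41+B reproduces V0=0.3478.

(0,0): Delta=0.0342 Bond=-1.0564
(1,0): Delta=0.0000 Bond=0.0000
(1,1): Delta=0.0468 Bond=-1.7912
V0=0.3478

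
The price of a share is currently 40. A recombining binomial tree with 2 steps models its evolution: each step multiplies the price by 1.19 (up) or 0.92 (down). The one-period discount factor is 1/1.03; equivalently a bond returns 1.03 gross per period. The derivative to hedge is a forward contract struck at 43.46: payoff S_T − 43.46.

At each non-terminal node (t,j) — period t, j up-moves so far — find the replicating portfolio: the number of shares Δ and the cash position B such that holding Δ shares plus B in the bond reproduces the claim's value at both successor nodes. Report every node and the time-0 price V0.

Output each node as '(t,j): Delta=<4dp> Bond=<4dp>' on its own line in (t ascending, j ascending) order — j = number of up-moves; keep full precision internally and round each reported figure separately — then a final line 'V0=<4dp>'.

Under the risk-neutral measure, an up-move has probability p* = (R−d)/(u−d) = 0.4074 and values discount at R = 1.03.
Payoff layer (t=2): V(2,0)=-9.6040, V(2,1)=0.3320, V(2,2)=13.1840
Node (1,0) S=36.8000: V=(p*·0.3320+(1−p*)·-9.6040)/1.03=-5.3942; Δ=(0.3320−-9.6040)/(43.7920−33.8560)=1.0000; B=V−Δ·S=-42.1942
Node (1,1) S=47.6000: V=(p*·13.1840+(1−p*)·0.3320)/1.03=5.4058; Δ=(13.1840−0.3320)/(56.6440−43.7920)=1.0000; B=V−Δ·S=-42.1942
Node (0,0) S=40.0000: V=(p*·5.4058+(1−p*)·-5.3942)/1.03=-0.9652; Δ=(5.4058−-5.3942)/(47.6000−36.8000)=1.0000; B=V−Δ·S=-40.9652
The time-0 hedge costs -0.9652, which is the no-arbitrage price.

(0,0): Delta=1.0000 Bond=-40.9652
(1,0): Delta=1.0000 Bond=-42.1942
(1,1): Delta=1.0000 Bond=-42.1942
V0=-0.9652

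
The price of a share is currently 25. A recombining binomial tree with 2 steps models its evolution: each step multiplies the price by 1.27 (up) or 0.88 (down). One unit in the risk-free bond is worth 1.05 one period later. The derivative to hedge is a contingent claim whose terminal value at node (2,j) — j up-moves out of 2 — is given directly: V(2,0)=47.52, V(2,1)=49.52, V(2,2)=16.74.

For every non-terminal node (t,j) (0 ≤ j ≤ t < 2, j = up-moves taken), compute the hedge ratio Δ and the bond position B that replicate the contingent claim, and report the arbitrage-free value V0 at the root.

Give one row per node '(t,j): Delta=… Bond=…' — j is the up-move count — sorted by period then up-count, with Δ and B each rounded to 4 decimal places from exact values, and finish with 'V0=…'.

The replicating-portfolio and risk-neutral prices coincide; use p* = (1.05−0.88)/(1.27−0.88) = 0.4359 for the latter.
Payoff layer (t=2): V(2,0)=47.5200, V(2,1)=49.5200, V(2,2)=16.7400
(1,0): S=22.0000. Δ = (V_up−V_dn)/(S_up−S_dn) = (49.5200−47.5200)/(27.9400−19.3600) = 0.2331. V = [p*·49.5200 + (1−p*)·47.5200]/1.05 = 46.0874. B = V − Δ·S = 40.9592.
(1,1): S=31.7500. Δ = (V_up−V_dn)/(S_up−S_dn) = (16.7400−49.5200)/(40.3225−27.9400) = -2.6473. V = [p*·16.7400 + (1−p*)·49.5200]/1.05 = 33.5536. B = V − Δ·S = 117.6049.
(0,0): S=25.0000. Δ = (V_up−V_dn)/(S_up−S_dn) = (33.5536−46.0874)/(31.7500−22.0000) = -1.2855. V = [p*·33.5536 + (1−p*)·46.0874]/1.05 = 38.6895. B = V − Δ·S = 70.8275.
Self-financing check: at every node Δ·S+B equals the discounted successor values.

(0,0): Delta=-1.2855 Bond=70.8275
(1,0): Delta=0.2331 Bond=40.9592
(1,1): Delta=-2.6473 Bond=117.6049
V0=38.6895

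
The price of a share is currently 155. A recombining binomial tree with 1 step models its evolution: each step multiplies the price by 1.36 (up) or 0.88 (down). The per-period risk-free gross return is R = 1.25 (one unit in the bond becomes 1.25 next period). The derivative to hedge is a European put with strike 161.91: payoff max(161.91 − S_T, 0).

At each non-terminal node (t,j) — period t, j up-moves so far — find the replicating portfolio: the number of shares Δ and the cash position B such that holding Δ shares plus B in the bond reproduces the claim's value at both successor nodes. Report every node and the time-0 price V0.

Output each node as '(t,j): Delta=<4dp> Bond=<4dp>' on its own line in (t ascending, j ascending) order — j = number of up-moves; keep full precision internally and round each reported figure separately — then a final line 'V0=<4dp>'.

Under the risk-neutral measure, an up-move has probability p* = (R−d)/(u−d) = 0.7708 and values discount at R = 1.25.
Terminal values V(1,·): V(1,0)=25.5100, V(1,1)=0.0000
Node (0,0) S=155.0000: V=(p*·0.0000+(1−p*)·25.5100)/1.25=4.6768; Δ=(0.0000−25.5100)/(210.8000−136.4000)=-0.3429; B=V−Δ·S=57.8227
Self-financing check: at every node Δ·S+B equals the discounted successor values.

(0,0): Delta=-0.3429 Bond=57.8227
V0=4.6768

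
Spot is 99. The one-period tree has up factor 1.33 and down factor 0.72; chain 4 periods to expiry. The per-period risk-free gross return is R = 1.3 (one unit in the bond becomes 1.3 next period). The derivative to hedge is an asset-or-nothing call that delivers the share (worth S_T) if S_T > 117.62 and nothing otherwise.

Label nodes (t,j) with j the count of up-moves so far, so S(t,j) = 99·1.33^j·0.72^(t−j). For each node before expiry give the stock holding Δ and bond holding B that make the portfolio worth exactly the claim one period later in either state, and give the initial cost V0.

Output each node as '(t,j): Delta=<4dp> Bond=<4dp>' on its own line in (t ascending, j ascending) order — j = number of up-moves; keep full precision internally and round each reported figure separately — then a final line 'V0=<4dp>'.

(0,0): Delta=1.0891 Bond=-9.2440
(1,0): Delta=2.0632 Bond=-81.4501
(1,1): Delta=1.0618 Bond=-8.4259
(2,0): Delta=0.0000 Bond=0.0000
(2,1): Delta=2.1209 Bond=-111.3619
(2,2): Delta=1.0322 Bond=-5.7601
(3,0): Delta=0.0000 Bond=0.0000
(3,1): Delta=0.0000 Bond=0.0000
(3,2): Delta=2.1803 Bond=-152.2586
(3,3): Delta=1.0000 Bond=0.0000
V0=98.5751

Risk-neutral probability p* = (R−d)/(u−d) = (1.3−0.72)/(1.33−0.72) = 0.9508.
At expiry t=4: V(4,0)=0.0000, V(4,1)=0.0000, V(4,2)=0.0000, V(4,3)=167.6960, V(4,4)=309.7717
(3,0): S=36.9516. Δ = (V_up−V_dn)/(S_up−S_dn) = (0.0000−0.0000)/(49.1456−26.6051) = 0.0000. V = [p*·0.0000 + (1−p*)·0.0000]/1.3 = 0.0000. B = V − Δ·S = 0.0000.
(3,1): S=68.2577. Δ = (V_up−V_dn)/(S_up−S_dn) = (0.0000−0.0000)/(90.7828−49.1456) = 0.0000. V = [p*·0.0000 + (1−p*)·0.0000]/1.3 = 0.0000. B = V − Δ·S = 0.0000.
(3,2): S=126.0872. Δ = (V_up−V_dn)/(S_up−S_dn) = (167.6960−0.0000)/(167.6960−90.7828) = 2.1803. V = [p*·167.6960 + (1−p*)·0.0000]/1.3 = 122.6528. B = V − Δ·S = -152.2586.
(3,3): S=232.9111. Δ = (V_up−V_dn)/(S_up−S_dn) = (309.7717−167.6960)/(309.7717−167.6960) = 1.0000. V = [p*·309.7717 + (1−p*)·167.6960]/1.3 = 232.9111. B = V − Δ·S = 0.0000.
(2,0): S=51.3216. Δ = (V_up−V_dn)/(S_up−S_dn) = (0.0000−0.0000)/(68.2577−36.9516) = 0.0000. V = [p*·0.0000 + (1−p*)·0.0000]/1.3 = 0.0000. B = V − Δ·S = 0.0000.
(2,1): S=94.8024. Δ = (V_up−V_dn)/(S_up−S_dn) = (122.6528−0.0000)/(126.0872−68.2577) = 2.1209. V = [p*·122.6528 + (1−p*)·0.0000]/1.3 = 89.7082. B = V − Δ·S = -111.3619.
(2,2): S=175.1211. Δ = (V_up−V_dn)/(S_up−S_dn) = (232.9111−122.6528)/(232.9111−126.0872) = 1.0322. V = [p*·232.9111 + (1−p*)·122.6528]/1.3 = 174.9912. B = V − Δ·S = -5.7601.
(1,0): S=71.2800. Δ = (V_up−V_dn)/(S_up−S_dn) = (89.7082−0.0000)/(94.8024−51.3216) = 2.0632. V = [p*·89.7082 + (1−p*)·0.0000]/1.3 = 65.6126. B = V − Δ·S = -81.4501.
(1,1): S=131.6700. Δ = (V_up−V_dn)/(S_up−S_dn) = (174.9912−89.7082)/(175.1211−94.8024) = 1.0618. V = [p*·174.9912 + (1−p*)·89.7082]/1.3 = 131.3823. B = V − Δ·S = -8.4259.
(0,0): S=99.0000. Δ = (V_up−V_dn)/(S_up−S_dn) = (131.3823−65.6126)/(131.6700−71.2800) = 1.0891. V = [p*·131.3823 + (1−p*)·65.6126]/1.3 = 98.5751. B = V − Δ·S = -9.2440.
Root portfolio cost Δ·99+B reproduces V0=98.5751.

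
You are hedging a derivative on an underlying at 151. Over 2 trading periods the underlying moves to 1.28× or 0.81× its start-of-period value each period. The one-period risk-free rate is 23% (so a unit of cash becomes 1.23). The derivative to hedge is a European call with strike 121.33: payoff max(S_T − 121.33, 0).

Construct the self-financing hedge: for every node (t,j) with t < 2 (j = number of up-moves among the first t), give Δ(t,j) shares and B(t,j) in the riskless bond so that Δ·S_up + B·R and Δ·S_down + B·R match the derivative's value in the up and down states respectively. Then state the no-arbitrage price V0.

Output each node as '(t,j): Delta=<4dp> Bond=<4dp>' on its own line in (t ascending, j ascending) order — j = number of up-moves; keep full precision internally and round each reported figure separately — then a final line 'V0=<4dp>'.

Under the risk-neutral measure, an up-move has probability p* = (R−d)/(u−d) = 0.8936 and values discount at R = 1.23.
Terminal values V(2,·): V(2,0)=0.0000, V(2,1)=35.2268, V(2,2)=126.0684
  t=1,j=0: stock 122.3100 → up 156.5568 (V=35.2268), down 99.0711 (V=0.0000). Price 25.5929; hedge Δ=0.6128, bond B=-49.3577.
  t=1,j=1: stock 193.2800 → up 247.3984 (V=126.0684), down 156.5568 (V=35.2268). Price 94.6377; hedge Δ=1.0000, bond B=-98.6423.
  t=0,j=0: stock 151.0000 → up 193.2800 (V=94.6377), down 122.3100 (V=25.5929). Price 70.9695; hedge Δ=0.9729, bond B=-75.9343.
Each (Δ,B) replicates both successor values, so the strategy is self-financing and V0 is arbitrage-free.

(0,0): Delta=0.9729 Bond=-75.9343
(1,0): Delta=0.6128 Bond=-49.3577
(1,1): Delta=1.0000 Bond=-98.6423
V0=70.9695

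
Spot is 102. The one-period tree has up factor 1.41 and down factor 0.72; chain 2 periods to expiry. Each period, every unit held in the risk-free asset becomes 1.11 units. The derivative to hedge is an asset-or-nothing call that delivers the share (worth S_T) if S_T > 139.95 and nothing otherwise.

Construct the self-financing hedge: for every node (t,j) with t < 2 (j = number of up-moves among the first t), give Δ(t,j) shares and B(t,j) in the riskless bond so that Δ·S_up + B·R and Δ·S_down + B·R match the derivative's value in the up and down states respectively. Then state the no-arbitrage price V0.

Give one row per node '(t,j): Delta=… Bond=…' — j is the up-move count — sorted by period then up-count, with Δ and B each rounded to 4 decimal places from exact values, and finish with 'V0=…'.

No-arbitrage ⇒ martingale measure with p* = (R−d)/(u−d) = 0.5652.
Terminal payoffs: V(2,0)=0.0000, V(2,1)=0.0000, V(2,2)=202.7862
Node (1,0) S=73.4400: V=(p*·0.0000+(1−p*)·0.0000)/1.11=0.0000; Δ=(0.0000−0.0000)/(103.5504−52.8768)=0.0000; B=V−Δ·S=0.0000
Node (1,1) S=143.8200: V=(p*·202.7862+(1−p*)·0.0000)/1.11=103.2597; Δ=(202.7862−0.0000)/(202.7862−103.5504)=2.0435; B=V−Δ·S=-190.6333
Node (0,0) S=102.0000: V=(p*·103.2597+(1−p*)·0.0000)/1.11=52.5803; Δ=(103.2597−0.0000)/(143.8200−73.4400)=1.4672; B=V−Δ·S=-97.0714
The time-0 hedge costs 52.5803, which is the no-arbitrage price.

(0,0): Delta=1.4672 Bond=-97.0714
(1,0): Delta=0.0000 Bond=0.0000
(1,1): Delta=2.0435 Bond=-190.6333
V0=52.5803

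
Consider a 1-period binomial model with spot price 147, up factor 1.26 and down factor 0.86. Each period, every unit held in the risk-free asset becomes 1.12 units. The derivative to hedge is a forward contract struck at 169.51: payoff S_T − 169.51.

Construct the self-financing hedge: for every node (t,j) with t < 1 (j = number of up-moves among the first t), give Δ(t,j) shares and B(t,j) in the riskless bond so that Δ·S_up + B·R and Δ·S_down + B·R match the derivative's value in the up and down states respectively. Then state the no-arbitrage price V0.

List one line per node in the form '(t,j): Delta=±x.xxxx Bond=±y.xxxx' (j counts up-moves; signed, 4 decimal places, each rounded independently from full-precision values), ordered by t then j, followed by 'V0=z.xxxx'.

(0,0): Delta=1.0000 Bond=-151.3482
V0=-4.3482

Under the risk-neutral measure, an up-move has probability p* = (R−d)/(u−d) = 0.6500 and values discount at R = 1.12.
At expiry t=1: V(1,0)=-43.0900, V(1,1)=15.7100
Node (0,0) S=147.0000: V=(p*·15.7100+(1−p*)·-43.0900)/1.12=-4.3482; Δ=(15.7100−-43.0900)/(185.2200−126.4200)=1.0000; B=V−Δ·S=-151.3482
Check: Δ(0,0)·S0 + B(0,0) = -4.3482 = V0.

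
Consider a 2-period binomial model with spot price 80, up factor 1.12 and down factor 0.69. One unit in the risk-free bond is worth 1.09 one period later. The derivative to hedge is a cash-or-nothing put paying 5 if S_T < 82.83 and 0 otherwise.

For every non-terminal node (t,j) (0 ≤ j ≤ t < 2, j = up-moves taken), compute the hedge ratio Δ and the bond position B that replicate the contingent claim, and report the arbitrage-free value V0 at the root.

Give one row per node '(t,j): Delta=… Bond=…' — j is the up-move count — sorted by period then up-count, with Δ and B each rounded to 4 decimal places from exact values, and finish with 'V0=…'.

(0,0): Delta=-0.1240 Bond=10.4903
(1,0): Delta=0.0000 Bond=4.5872
(1,1): Delta=-0.1298 Bond=11.9479
V0=0.5667

The replicating-portfolio and risk-neutral prices coincide; use p* = (1.09−0.69)/(1.12−0.69) = 0.9302 for the latter.
At expiry t=2: V(2,0)=5.0000, V(2,1)=5.0000, V(2,2)=0.0000
  t=1,j=0: stock 55.2000 → up 61.8240 (V=5.0000), down 38.0880 (V=5.0000). Price 4.5872; hedge Δ=0.0000, bond B=4.5872.
  t=1,j=1: stock 89.6000 → up 100.3520 (V=0.0000), down 61.8240 (V=5.0000). Price 0.3200; hedge Δ=-0.1298, bond B=11.9479.
  t=0,j=0: stock 80.0000 → up 89.6000 (V=0.3200), down 55.2000 (V=4.5872). Price 0.5667; hedge Δ=-0.1240, bond B=10.4903.
Check: Δ(0,0)·S0 + B(0,0) = 0.5667 = V0.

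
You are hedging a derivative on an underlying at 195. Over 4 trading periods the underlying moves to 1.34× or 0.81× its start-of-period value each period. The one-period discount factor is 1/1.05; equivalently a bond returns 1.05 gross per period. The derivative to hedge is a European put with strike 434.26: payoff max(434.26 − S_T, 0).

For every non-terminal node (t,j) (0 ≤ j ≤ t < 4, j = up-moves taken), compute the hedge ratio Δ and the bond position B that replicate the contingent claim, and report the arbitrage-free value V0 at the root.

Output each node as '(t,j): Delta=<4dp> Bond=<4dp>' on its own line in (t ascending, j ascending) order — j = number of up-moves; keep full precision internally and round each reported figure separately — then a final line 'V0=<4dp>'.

(0,0): Delta=-0.8491 Bond=334.5641
(1,0): Delta=-1.0000 Bond=375.1301
(1,1): Delta=-0.7388 Bond=322.4883
(2,0): Delta=-1.0000 Bond=393.8866
(2,1): Delta=-1.0000 Bond=393.8866
(2,2): Delta=-0.5481 Bond=271.8234
(3,0): Delta=-1.0000 Bond=413.5810
(3,1): Delta=-1.0000 Bond=413.5810
(3,2): Delta=-1.0000 Bond=413.5810
(3,3): Delta=-0.2180 Bond=130.5468
V0=168.9935

Risk-neutral probability p* = (R−d)/(u−d) = (1.05−0.81)/(1.34−0.81) = 0.4528.
Terminal values V(4,·): V(4,0)=350.3189, V(4,1)=295.3945, V(4,2)=204.5318, V(4,3)=54.2159, V(4,4)=0.0000
  t=3,j=0: stock 103.6310 → up 138.8655 (V=295.3945), down 83.9411 (V=350.3189). Price 309.9500; hedge Δ=-1.0000, bond B=413.5810.
  t=3,j=1: stock 171.4389 → up 229.7282 (V=204.5318), down 138.8655 (V=295.3945). Price 242.1420; hedge Δ=-1.0000, bond B=413.5810.
  t=3,j=2: stock 283.6150 → up 380.0441 (V=54.2159), down 229.7282 (V=204.5318). Price 129.9659; hedge Δ=-1.0000, bond B=413.5810.
  t=3,j=3: stock 469.1903 → up 628.7150 (V=0.0000), down 380.0441 (V=54.2159). Price 28.2527; hedge Δ=-0.2180, bond B=130.5468.
  t=2,j=0: stock 127.9395 → up 171.4389 (V=242.1420), down 103.6310 (V=309.9500). Price 265.9471; hedge Δ=-1.0000, bond B=393.8866.
  t=2,j=1: stock 211.6530 → up 283.6150 (V=129.9659), down 171.4389 (V=242.1420). Price 182.2336; hedge Δ=-1.0000, bond B=393.8866.
  t=2,j=2: stock 350.1420 → up 469.1903 (V=28.2527), down 283.6150 (V=129.9659). Price 79.9115; hedge Δ=-0.5481, bond B=271.8234.
  t=1,j=0: stock 157.9500 → up 211.6530 (V=182.2336), down 127.9395 (V=265.9471). Price 217.1801; hedge Δ=-1.0000, bond B=375.1301.
  t=1,j=1: stock 261.3000 → up 350.1420 (V=79.9115), down 211.6530 (V=182.2336). Price 129.4277; hedge Δ=-0.7388, bond B=322.4883.
  t=0,j=0: stock 195.0000 → up 261.3000 (V=129.4277), down 157.9500 (V=217.1801). Price 168.9935; hedge Δ=-0.8491, bond B=334.5641.
The time-0 hedge costs 168.9935, which is the no-arbitrage price.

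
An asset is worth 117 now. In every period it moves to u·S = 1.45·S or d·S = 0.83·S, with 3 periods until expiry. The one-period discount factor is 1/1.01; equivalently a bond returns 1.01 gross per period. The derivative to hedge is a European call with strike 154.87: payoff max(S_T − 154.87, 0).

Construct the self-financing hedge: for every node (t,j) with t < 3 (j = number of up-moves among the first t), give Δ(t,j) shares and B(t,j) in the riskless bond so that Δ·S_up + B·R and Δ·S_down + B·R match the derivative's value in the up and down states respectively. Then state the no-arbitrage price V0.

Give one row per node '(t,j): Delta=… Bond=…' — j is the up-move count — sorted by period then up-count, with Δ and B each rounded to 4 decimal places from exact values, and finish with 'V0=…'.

(0,0): Delta=0.4483 Bond=-39.0679
(1,0): Delta=0.2354 Bond=-18.7847
(1,1): Delta=0.7462 Bond=-89.9945
(2,0): Delta=0.0000 Bond=0.0000
(2,1): Delta=0.5648 Bond=-65.3499
(2,2): Delta=1.0000 Bond=-153.3366
V0=13.3807

No-arbitrage ⇒ martingale measure with p* = (R−d)/(u−d) = 0.2903.
Terminal values V(3,·): V(3,0)=0.0000, V(3,1)=0.0000, V(3,2)=49.3038, V(3,3)=201.8191
  t=2,j=0: stock 80.6013 → up 116.8719 (V=0.0000), down 66.8991 (V=0.0000). Price 0.0000; hedge Δ=0.0000, bond B=0.0000.
  t=2,j=1: stock 140.8095 → up 204.1738 (V=49.3038), down 116.8719 (V=0.0000). Price 14.1723; hedge Δ=0.5648, bond B=-65.3499.
  t=2,j=2: stock 245.9925 → up 356.6891 (V=201.8191), down 204.1738 (V=49.3038). Price 92.6559; hedge Δ=1.0000, bond B=-153.3366.
  t=1,j=0: stock 97.1100 → up 140.8095 (V=14.1723), down 80.6013 (V=0.0000). Price 4.0738; hedge Δ=0.2354, bond B=-18.7847.
  t=1,j=1: stock 169.6500 → up 245.9925 (V=92.6559), down 140.8095 (V=14.1723). Price 36.5919; hedge Δ=0.7462, bond B=-89.9945.
  t=0,j=0: stock 117.0000 → up 169.6500 (V=36.5919), down 97.1100 (V=4.0738). Price 13.3807; hedge Δ=0.4483, bond B=-39.0679.
Check: Δ(0,0)·S0 + B(0,0) = 13.3807 = V0.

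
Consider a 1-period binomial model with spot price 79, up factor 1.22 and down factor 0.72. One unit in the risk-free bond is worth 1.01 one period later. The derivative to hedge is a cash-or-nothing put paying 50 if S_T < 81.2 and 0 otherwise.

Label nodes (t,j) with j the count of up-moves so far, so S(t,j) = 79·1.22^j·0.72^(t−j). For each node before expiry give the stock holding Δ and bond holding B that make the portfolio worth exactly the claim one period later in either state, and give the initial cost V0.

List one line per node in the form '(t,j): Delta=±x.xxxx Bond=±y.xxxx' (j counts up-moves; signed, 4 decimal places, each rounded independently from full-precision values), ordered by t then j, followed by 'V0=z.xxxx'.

Since d<R<u, set p* = (R−d)/(u−d) = 0.5800; price each node as the discounted p*-expectation of its children.
At expiry t=1: V(1,0)=50.0000, V(1,1)=0.0000
Node (0,0) S=79.0000: V=(p*·0.0000+(1−p*)·50.0000)/1.01=20.7921; Δ=(0.0000−50.0000)/(96.3800−56.8800)=-1.2658; B=V−Δ·S=120.7921
Root portfolio cost Δ·79+B reproduces V0=20.7921.

(0,0): Delta=-1.2658 Bond=120.7921
V0=20.7921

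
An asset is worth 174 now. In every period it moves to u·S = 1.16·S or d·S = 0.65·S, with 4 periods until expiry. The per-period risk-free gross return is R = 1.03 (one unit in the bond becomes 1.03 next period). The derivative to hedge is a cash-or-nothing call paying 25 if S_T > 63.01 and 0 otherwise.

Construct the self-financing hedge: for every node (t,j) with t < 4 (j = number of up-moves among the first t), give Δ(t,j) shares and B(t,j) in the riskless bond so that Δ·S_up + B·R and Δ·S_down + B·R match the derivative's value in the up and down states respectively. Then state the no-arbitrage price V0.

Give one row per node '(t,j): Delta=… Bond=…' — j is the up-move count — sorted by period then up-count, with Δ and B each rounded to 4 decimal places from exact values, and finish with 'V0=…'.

Risk-neutral probability p* = (R−d)/(u−d) = (1.03−0.65)/(1.16−0.65) = 0.7451.
Payoff layer (t=4): V(4,0)=0.0000, V(4,1)=0.0000, V(4,2)=25.0000, V(4,3)=25.0000, V(4,4)=25.0000
  t=3,j=0: stock 47.7848 → up 55.4303 (V=0.0000), down 31.0601 (V=0.0000). Price 0.0000; hedge Δ=0.0000, bond B=0.0000.
  t=3,j=1: stock 85.2774 → up 98.9218 (V=25.0000), down 55.4303 (V=0.0000). Price 18.0849; hedge Δ=0.5748, bond B=-30.9347.
  t=3,j=2: stock 152.1874 → up 176.5373 (V=25.0000), down 98.9218 (V=25.0000). Price 24.2718; hedge Δ=0.0000, bond B=24.2718.
  t=3,j=3: stock 271.5959 → up 315.0512 (V=25.0000), down 176.5373 (V=25.0000). Price 24.2718; hedge Δ=0.0000, bond B=24.2718.
  t=2,j=0: stock 73.5150 → up 85.2774 (V=18.0849), down 47.7848 (V=0.0000). Price 13.0825; hedge Δ=0.4824, bond B=-22.3780.
  t=2,j=1: stock 131.1960 → up 152.1874 (V=24.2718), down 85.2774 (V=18.0849). Price 22.0338; hedge Δ=0.0925, bond B=9.9025.
  t=2,j=2: stock 234.1344 → up 271.5959 (V=24.2718), down 152.1874 (V=24.2718). Price 23.5649; hedge Δ=0.0000, bond B=23.5649.
  t=1,j=0: stock 113.1000 → up 131.1960 (V=22.0338), down 73.5150 (V=13.0825). Price 19.1768; hedge Δ=0.1552, bond B=1.6254.
  t=1,j=1: stock 201.8400 → up 234.1344 (V=23.5649), down 131.1960 (V=22.0338). Price 22.4996; hedge Δ=0.0149, bond B=19.4974.
  t=0,j=0: stock 174.0000 → up 201.8400 (V=22.4996), down 113.1000 (V=19.1768). Price 21.0220; hedge Δ=0.0374, bond B=14.5066.
Self-financing check: at every node Δ·S+B equals the discounted successor values.

(0,0): Delta=0.0374 Bond=14.5066
(1,0): Delta=0.1552 Bond=1.6254
(1,1): Delta=0.0149 Bond=19.4974
(2,0): Delta=0.4824 Bond=-22.3780
(2,1): Delta=0.0925 Bond=9.9025
(2,2): Delta=0.0000 Bond=23.5649
(3,0): Delta=0.0000 Bond=0.0000
(3,1): Delta=0.5748 Bond=-30.9347
(3,2): Delta=0.0000 Bond=24.2718
(3,3): Delta=0.0000 Bond=24.2718
V0=21.0220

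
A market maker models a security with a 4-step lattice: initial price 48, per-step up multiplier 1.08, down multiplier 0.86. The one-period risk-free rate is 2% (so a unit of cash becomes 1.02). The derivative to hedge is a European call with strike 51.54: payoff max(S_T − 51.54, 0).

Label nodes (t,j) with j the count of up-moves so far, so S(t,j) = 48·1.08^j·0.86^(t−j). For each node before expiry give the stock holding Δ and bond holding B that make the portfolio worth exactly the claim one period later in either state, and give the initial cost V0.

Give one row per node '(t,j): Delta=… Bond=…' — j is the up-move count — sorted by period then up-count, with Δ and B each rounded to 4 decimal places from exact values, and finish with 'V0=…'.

Since d<R<u, set p* = (R−d)/(u−d) = 0.7273; price each node as the discounted p*-expectation of its children.
Terminal values V(4,·): V(4,0)=0.0000, V(4,1)=0.0000, V(4,2)=0.0000, V(4,3)=0.4609, V(4,4)=13.7635
Node (3,0) S=30.5307: V=(p*·0.0000+(1−p*)·0.0000)/1.02=0.0000; Δ=(0.0000−0.0000)/(32.9731−26.2564)=0.0000; B=V−Δ·S=0.0000
Node (3,1) S=38.3409: V=(p*·0.0000+(1−p*)·0.0000)/1.02=0.0000; Δ=(0.0000−0.0000)/(41.4081−32.9731)=0.0000; B=V−Δ·S=0.0000
Node (3,2) S=48.1490: V=(p*·0.4609+(1−p*)·0.0000)/1.02=0.3286; Δ=(0.4609−0.0000)/(52.0009−41.4081)=0.0435; B=V−Δ·S=-1.7664
Node (3,3) S=60.4662: V=(p*·13.7635+(1−p*)·0.4609)/1.02=9.9368; Δ=(13.7635−0.4609)/(65.3035−52.0009)=1.0000; B=V−Δ·S=-50.5294
Node (2,0) S=35.5008: V=(p*·0.0000+(1−p*)·0.0000)/1.02=0.0000; Δ=(0.0000−0.0000)/(38.3409−30.5307)=0.0000; B=V−Δ·S=0.0000
Node (2,1) S=44.5824: V=(p*·0.3286+(1−p*)·0.0000)/1.02=0.2343; Δ=(0.3286−0.0000)/(48.1490−38.3409)=0.0335; B=V−Δ·S=-1.2595
Node (2,2) S=55.9872: V=(p*·9.9368+(1−p*)·0.3286)/1.02=7.1729; Δ=(9.9368−0.3286)/(60.4662−48.1490)=0.7801; B=V−Δ·S=-36.5004
Node (1,0) S=41.2800: V=(p*·0.2343+(1−p*)·0.0000)/1.02=0.1671; Δ=(0.2343−0.0000)/(44.5824−35.5008)=0.0258; B=V−Δ·S=-0.8980
Node (1,1) S=51.8400: V=(p*·7.1729+(1−p*)·0.2343)/1.02=5.1770; Δ=(7.1729−0.2343)/(55.9872−44.5824)=0.6084; B=V−Δ·S=-26.3620
Node (0,0) S=48.0000: V=(p*·5.1770+(1−p*)·0.1671)/1.02=3.7360; Δ=(5.1770−0.1671)/(51.8400−41.2800)=0.4744; B=V−Δ·S=-19.0365
Check: Δ(0,0)·S0 + B(0,0) = 3.7360 = V0.

(0,0): Delta=0.4744 Bond=-19.0365
(1,0): Delta=0.0258 Bond=-0.8980
(1,1): Delta=0.6084 Bond=-26.3620
(2,0): Delta=0.0000 Bond=0.0000
(2,1): Delta=0.0335 Bond=-1.2595
(2,2): Delta=0.7801 Bond=-36.5004
(3,0): Delta=0.0000 Bond=0.0000
(3,1): Delta=0.0000 Bond=0.0000
(3,2): Delta=0.0435 Bond=-1.7664
(3,3): Delta=1.0000 Bond=-50.5294
V0=3.7360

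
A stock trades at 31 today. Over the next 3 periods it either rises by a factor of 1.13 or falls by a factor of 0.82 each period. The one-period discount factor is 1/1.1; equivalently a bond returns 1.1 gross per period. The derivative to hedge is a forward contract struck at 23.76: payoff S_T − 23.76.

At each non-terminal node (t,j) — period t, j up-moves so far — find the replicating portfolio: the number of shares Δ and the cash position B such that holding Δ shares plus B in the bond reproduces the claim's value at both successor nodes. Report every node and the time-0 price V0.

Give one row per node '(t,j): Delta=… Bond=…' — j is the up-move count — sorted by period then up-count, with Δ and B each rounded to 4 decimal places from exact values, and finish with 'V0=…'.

Since d<R<u, set p* = (R−d)/(u−d) = 0.9032; price each node as the discounted p*-expectation of its children.
Terminal payoffs: V(3,0)=-6.6676, V(3,1)=-0.2058, V(3,2)=8.6988, V(3,3)=20.9698
  t=2,j=0: stock 20.8444 → up 23.5542 (V=-0.2058), down 17.0924 (V=-6.6676). Price -0.7556; hedge Δ=1.0000, bond B=-21.6000.
  t=2,j=1: stock 28.7246 → up 32.4588 (V=8.6988), down 23.5542 (V=-0.2058). Price 7.1246; hedge Δ=1.0000, bond B=-21.6000.
  t=2,j=2: stock 39.5839 → up 44.7298 (V=20.9698), down 32.4588 (V=8.6988). Price 17.9839; hedge Δ=1.0000, bond B=-21.6000.
  t=1,j=0: stock 25.4200 → up 28.7246 (V=7.1246), down 20.8444 (V=-0.7556). Price 5.7836; hedge Δ=1.0000, bond B=-19.6364.
  t=1,j=1: stock 35.0300 → up 39.5839 (V=17.9839), down 28.7246 (V=7.1246). Price 15.3936; hedge Δ=1.0000, bond B=-19.6364.
  t=0,j=0: stock 31.0000 → up 35.0300 (V=15.3936), down 25.4200 (V=5.7836). Price 13.1488; hedge Δ=1.0000, bond B=-17.8512.
Check: Δ(0,0)·S0 + B(0,0) = 13.1488 = V0.

(0,0): Delta=1.0000 Bond=-17.8512
(1,0): Delta=1.0000 Bond=-19.6364
(1,1): Delta=1.0000 Bond=-19.6364
(2,0): Delta=1.0000 Bond=-21.6000
(2,1): Delta=1.0000 Bond=-21.6000
(2,2): Delta=1.0000 Bond=-21.6000
V0=13.1488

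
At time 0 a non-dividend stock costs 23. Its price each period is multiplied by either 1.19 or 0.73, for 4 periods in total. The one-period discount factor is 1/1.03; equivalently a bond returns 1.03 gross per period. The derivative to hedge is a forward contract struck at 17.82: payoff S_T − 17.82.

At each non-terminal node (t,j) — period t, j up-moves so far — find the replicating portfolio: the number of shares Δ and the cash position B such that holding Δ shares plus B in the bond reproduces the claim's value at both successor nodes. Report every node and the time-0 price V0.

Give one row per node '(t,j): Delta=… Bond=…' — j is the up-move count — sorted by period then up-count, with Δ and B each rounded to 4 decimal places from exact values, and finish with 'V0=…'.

(0,0): Delta=1.0000 Bond=-15.8328
(1,0): Delta=1.0000 Bond=-16.3078
(1,1): Delta=1.0000 Bond=-16.3078
(2,0): Delta=1.0000 Bond=-16.7971
(2,1): Delta=1.0000 Bond=-16.7971
(2,2): Delta=1.0000 Bond=-16.7971
(3,0): Delta=1.0000 Bond=-17.3010
(3,1): Delta=1.0000 Bond=-17.3010
(3,2): Delta=1.0000 Bond=-17.3010
(3,3): Delta=1.0000 Bond=-17.3010
V0=7.1672

Since d<R<u, set p* = (R−d)/(u−d) = 0.6522; price each node as the discounted p*-expectation of its children.
Terminal payoffs: V(4,0)=-11.2884, V(4,1)=-7.1726, V(4,2)=-0.4633, V(4,3)=10.4738, V(4,4)=28.3028
  t=3,j=0: stock 8.9474 → up 10.6474 (V=-7.1726), down 6.5316 (V=-11.2884). Price -8.3536; hedge Δ=1.0000, bond B=-17.3010.
  t=3,j=1: stock 14.5855 → up 17.3567 (V=-0.4633), down 10.6474 (V=-7.1726). Price -2.7155; hedge Δ=1.0000, bond B=-17.3010.
  t=3,j=2: stock 23.7763 → up 28.2938 (V=10.4738), down 17.3567 (V=-0.4633). Price 6.4753; hedge Δ=1.0000, bond B=-17.3010.
  t=3,j=3: stock 38.7587 → up 46.1228 (V=28.3028), down 28.2938 (V=10.4738). Price 21.4577; hedge Δ=1.0000, bond B=-17.3010.
  t=2,j=0: stock 12.2567 → up 14.5855 (V=-2.7155), down 8.9474 (V=-8.3536). Price -4.5404; hedge Δ=1.0000, bond B=-16.7971.
  t=2,j=1: stock 19.9801 → up 23.7763 (V=6.4753), down 14.5855 (V=-2.7155). Price 3.1830; hedge Δ=1.0000, bond B=-16.7971.
  t=2,j=2: stock 32.5703 → up 38.7587 (V=21.4577), down 23.7763 (V=6.4753). Price 15.7732; hedge Δ=1.0000, bond B=-16.7971.
  t=1,j=0: stock 16.7900 → up 19.9801 (V=3.1830), down 12.2567 (V=-4.5404). Price 0.4822; hedge Δ=1.0000, bond B=-16.3078.
  t=1,j=1: stock 27.3700 → up 32.5703 (V=15.7732), down 19.9801 (V=3.1830). Price 11.0622; hedge Δ=1.0000, bond B=-16.3078.
  t=0,j=0: stock 23.0000 → up 27.3700 (V=11.0622), down 16.7900 (V=0.4822). Price 7.1672; hedge Δ=1.0000, bond B=-15.8328.
Check: Δ(0,0)·S0 + B(0,0) = 7.1672 = V0.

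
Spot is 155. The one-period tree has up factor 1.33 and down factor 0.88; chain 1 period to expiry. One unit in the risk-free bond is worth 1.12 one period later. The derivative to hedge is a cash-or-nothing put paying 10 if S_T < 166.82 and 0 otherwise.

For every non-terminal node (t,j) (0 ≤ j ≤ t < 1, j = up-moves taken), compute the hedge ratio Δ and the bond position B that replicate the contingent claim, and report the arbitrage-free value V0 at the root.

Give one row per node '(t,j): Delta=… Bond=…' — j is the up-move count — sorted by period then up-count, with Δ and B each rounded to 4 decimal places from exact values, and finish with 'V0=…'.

The replicating-portfolio and risk-neutral prices coincide; use p* = (1.12−0.88)/(1.33−0.88) = 0.5333 for the latter.
Payoff layer (t=1): V(1,0)=10.0000, V(1,1)=0.0000
  t=0,j=0: stock 155.0000 → up 206.1500 (V=0.0000), down 136.4000 (V=10.0000). Price 4.1667; hedge Δ=-0.1434, bond B=26.3889.
Each (Δ,B) replicates both successor values, so the strategy is self-financing and V0 is arbitrage-free.

(0,0): Delta=-0.1434 Bond=26.3889
V0=4.1667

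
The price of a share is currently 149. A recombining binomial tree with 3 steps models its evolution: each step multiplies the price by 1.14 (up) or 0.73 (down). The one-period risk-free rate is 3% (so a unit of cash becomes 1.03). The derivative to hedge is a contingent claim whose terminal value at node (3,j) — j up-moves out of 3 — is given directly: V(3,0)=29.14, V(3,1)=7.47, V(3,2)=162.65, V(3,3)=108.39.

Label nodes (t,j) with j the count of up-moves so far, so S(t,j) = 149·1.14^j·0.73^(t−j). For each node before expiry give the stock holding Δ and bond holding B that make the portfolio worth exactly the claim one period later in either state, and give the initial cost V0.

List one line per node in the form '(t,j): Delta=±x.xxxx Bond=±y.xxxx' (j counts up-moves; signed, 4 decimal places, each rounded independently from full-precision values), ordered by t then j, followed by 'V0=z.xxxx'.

(0,0): Delta=0.4678 Bond=34.8977
(1,0): Delta=2.3454 Bond=-168.2839
(1,1): Delta=0.0269 Bond=110.8284
(2,0): Delta=-0.6656 Bond=65.7507
(2,1): Delta=3.0524 Bond=-260.9962
(2,2): Delta=-0.6834 Bond=251.7080
V0=104.5967

Under the risk-neutral measure, an up-move has probability p* = (R−d)/(u−d) = 0.7317 and values discount at R = 1.03.
Payoff layer (t=3): V(3,0)=29.1400, V(3,1)=7.4700, V(3,2)=162.6500, V(3,3)=108.3900
(2,0): S=79.4021. Δ = (V_up−V_dn)/(S_up−S_dn) = (7.4700−29.1400)/(90.5184−57.9635) = -0.6656. V = [p*·7.4700 + (1−p*)·29.1400]/1.03 = 12.8970. B = V − Δ·S = 65.7507.
(2,1): S=123.9978. Δ = (V_up−V_dn)/(S_up−S_dn) = (162.6500−7.4700)/(141.3575−90.5184) = 3.0524. V = [p*·162.6500 + (1−p*)·7.4700]/1.03 = 117.4916. B = V − Δ·S = -260.9962.
(2,2): S=193.6404. Δ = (V_up−V_dn)/(S_up−S_dn) = (108.3900−162.6500)/(220.7501−141.3575) = -0.6834. V = [p*·108.3900 + (1−p*)·162.6500]/1.03 = 119.3666. B = V − Δ·S = 251.7080.
(1,0): S=108.7700. Δ = (V_up−V_dn)/(S_up−S_dn) = (117.4916−12.8970)/(123.9978−79.4021) = 2.3454. V = [p*·117.4916 + (1−p*)·12.8970]/1.03 = 86.8249. B = V − Δ·S = -168.2839.
(1,1): S=169.8600. Δ = (V_up−V_dn)/(S_up−S_dn) = (119.3666−117.4916)/(193.6404−123.9978) = 0.0269. V = [p*·119.3666 + (1−p*)·117.4916]/1.03 = 115.4015. B = V − Δ·S = 110.8284.
(0,0): S=149.0000. Δ = (V_up−V_dn)/(S_up−S_dn) = (115.4015−86.8249)/(169.8600−108.7700) = 0.4678. V = [p*·115.4015 + (1−p*)·86.8249]/1.03 = 104.5967. B = V − Δ·S = 34.8977.
Each (Δ,B) replicates both successor values, so the strategy is self-financing and V0 is arbitrage-free.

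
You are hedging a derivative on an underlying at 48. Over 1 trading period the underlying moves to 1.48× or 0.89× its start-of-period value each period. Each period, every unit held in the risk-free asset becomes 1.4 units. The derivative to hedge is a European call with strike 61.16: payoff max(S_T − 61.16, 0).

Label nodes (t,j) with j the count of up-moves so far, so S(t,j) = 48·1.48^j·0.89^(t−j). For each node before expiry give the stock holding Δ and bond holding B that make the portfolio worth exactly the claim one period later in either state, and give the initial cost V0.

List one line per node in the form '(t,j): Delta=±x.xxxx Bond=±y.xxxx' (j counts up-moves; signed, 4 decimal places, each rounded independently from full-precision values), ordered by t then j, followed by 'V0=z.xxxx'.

The replicating-portfolio and risk-neutral prices coincide; use p* = (1.4−0.89)/(1.48−0.89) = 0.8644 for the latter.
Payoff layer (t=1): V(1,0)=0.0000, V(1,1)=9.8800
(0,0): S=48.0000. Δ = (V_up−V_dn)/(S_up−S_dn) = (9.8800−0.0000)/(71.0400−42.7200) = 0.3489. V = [p*·9.8800 + (1−p*)·0.0000]/1.4 = 6.1002. B = V − Δ·S = -10.6455.
Root portfolio cost Δ·48+B reproduces V0=6.1002.

(0,0): Delta=0.3489 Bond=-10.6455
V0=6.1002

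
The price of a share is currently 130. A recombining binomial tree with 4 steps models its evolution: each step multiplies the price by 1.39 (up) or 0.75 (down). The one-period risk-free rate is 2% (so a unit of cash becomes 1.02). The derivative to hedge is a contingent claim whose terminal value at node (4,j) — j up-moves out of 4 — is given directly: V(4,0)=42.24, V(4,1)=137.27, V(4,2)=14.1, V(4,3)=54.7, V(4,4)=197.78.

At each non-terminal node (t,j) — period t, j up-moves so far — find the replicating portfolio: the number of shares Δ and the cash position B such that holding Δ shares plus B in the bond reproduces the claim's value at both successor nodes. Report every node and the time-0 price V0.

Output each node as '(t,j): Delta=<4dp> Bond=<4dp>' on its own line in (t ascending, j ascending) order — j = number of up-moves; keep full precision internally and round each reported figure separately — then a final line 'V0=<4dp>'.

No-arbitrage ⇒ martingale measure with p* = (R−d)/(u−d) = 0.4219.
At expiry t=4: V(4,0)=42.2400, V(4,1)=137.2700, V(4,2)=14.1000, V(4,3)=54.7000, V(4,4)=197.7800
Node (3,0) S=54.8438: V=(p*·137.2700+(1−p*)·42.2400)/1.02=80.7165; Δ=(137.2700−42.2400)/(76.2328−41.1328)=2.7074; B=V−Δ·S=-67.7679
Node (3,1) S=101.6437: V=(p*·14.1000+(1−p*)·137.2700)/1.02=83.6350; Δ=(14.1000−137.2700)/(141.2848−76.2328)=-1.8934; B=V−Δ·S=276.0881
Node (3,2) S=188.3797: V=(p*·54.7000+(1−p*)·14.1000)/1.02=30.6158; Δ=(54.7000−14.1000)/(261.8479−141.2848)=0.3368; B=V−Δ·S=-32.8217
Node (3,3) S=349.1305: V=(p*·197.7800+(1−p*)·54.7000)/1.02=112.8058; Δ=(197.7800−54.7000)/(485.2914−261.8479)=0.6403; B=V−Δ·S=-110.7567
Node (2,0) S=73.1250: V=(p*·83.6350+(1−p*)·80.7165)/1.02=80.3409; Δ=(83.6350−80.7165)/(101.6437−54.8438)=0.0624; B=V−Δ·S=75.7807
Node (2,1) S=135.5250: V=(p*·30.6158+(1−p*)·83.6350)/1.02=60.0662; Δ=(30.6158−83.6350)/(188.3797−101.6437)=-0.6113; B=V−Δ·S=142.9086
Node (2,2) S=251.1730: V=(p*·112.8058+(1−p*)·30.6158)/1.02=64.0095; Δ=(112.8058−30.6158)/(349.1305−188.3797)=0.5113; B=V−Δ·S=-64.4123
Node (1,0) S=97.5000: V=(p*·60.0662+(1−p*)·80.3409)/1.02=70.3799; Δ=(60.0662−80.3409)/(135.5250−73.1250)=-0.3249; B=V−Δ·S=102.0591
Node (1,1) S=180.7000: V=(p*·64.0095+(1−p*)·60.0662)/1.02=60.5194; Δ=(64.0095−60.0662)/(251.1730−135.5250)=0.0341; B=V−Δ·S=54.3579
Node (0,0) S=130.0000: V=(p*·60.5194+(1−p*)·70.3799)/1.02=64.9216; Δ=(60.5194−70.3799)/(180.7000−97.5000)=-0.1185; B=V−Δ·S=80.3286
The time-0 hedge costs 64.9216, which is the no-arbitrage price.

(0,0): Delta=-0.1185 Bond=80.3286
(1,0): Delta=-0.3249 Bond=102.0591
(1,1): Delta=0.0341 Bond=54.3579
(2,0): Delta=0.0624 Bond=75.7807
(2,1): Delta=-0.6113 Bond=142.9086
(2,2): Delta=0.5113 Bond=-64.4123
(3,0): Delta=2.7074 Bond=-67.7679
(3,1): Delta=-1.8934 Bond=276.0881
(3,2): Delta=0.3368 Bond=-32.8217
(3,3): Delta=0.6403 Bond=-110.7567
V0=64.9216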